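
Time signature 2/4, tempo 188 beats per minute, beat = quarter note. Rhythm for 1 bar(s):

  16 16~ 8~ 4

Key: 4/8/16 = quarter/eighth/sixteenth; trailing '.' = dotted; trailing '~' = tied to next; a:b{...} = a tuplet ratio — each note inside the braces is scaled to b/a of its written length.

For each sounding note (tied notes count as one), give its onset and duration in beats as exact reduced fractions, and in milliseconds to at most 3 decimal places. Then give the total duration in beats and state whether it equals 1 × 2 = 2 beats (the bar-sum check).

1) 0.0ms=0b +79.787ms=1/4b
2) 79.787ms=1/4b +558.511ms=7/4b
Σ=2b of 2 (188bpm 2/4) — PASS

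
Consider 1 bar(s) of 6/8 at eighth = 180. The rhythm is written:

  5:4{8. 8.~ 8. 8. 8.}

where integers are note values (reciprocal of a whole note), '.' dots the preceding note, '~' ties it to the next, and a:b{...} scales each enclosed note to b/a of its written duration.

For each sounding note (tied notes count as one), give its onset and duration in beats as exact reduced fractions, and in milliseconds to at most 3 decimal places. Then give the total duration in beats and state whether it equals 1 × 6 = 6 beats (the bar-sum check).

1) 0.0ms=0b +400.0ms=6/5b
2) 400.0ms=6/5b +800.0ms=12/5b
3) 1200.0ms=18/5b +400.0ms=6/5b
4) 1600.0ms=24/5b +400.0ms=6/5b
Σ=6b of 6 (180bpm 6/8) — PASS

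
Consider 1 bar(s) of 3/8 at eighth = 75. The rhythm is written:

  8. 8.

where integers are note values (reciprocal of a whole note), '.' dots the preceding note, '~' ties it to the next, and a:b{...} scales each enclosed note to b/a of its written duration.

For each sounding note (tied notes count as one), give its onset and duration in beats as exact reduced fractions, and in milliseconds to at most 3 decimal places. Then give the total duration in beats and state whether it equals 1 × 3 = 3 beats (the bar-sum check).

1) 0.0ms=0b +1200.0ms=3/2b
2) 1200.0ms=3/2b +1200.0ms=3/2b
Σ=3b of 3 (75bpm 3/8) — PASS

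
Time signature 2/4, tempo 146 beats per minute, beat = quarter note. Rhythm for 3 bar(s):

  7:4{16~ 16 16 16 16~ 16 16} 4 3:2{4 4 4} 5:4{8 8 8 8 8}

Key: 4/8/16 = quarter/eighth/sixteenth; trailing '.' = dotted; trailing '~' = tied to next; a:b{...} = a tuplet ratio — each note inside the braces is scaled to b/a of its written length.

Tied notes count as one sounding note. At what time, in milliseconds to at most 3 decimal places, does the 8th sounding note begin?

note 8 onset = 8/3b = 1095.89ms

1. 0.0ms @ 0 + 117.417ms (2/7)
2. 117.417ms @ 2/7 + 58.708ms (1/7)
3. 176.125ms @ 3/7 + 58.708ms (1/7)
4. 234.834ms @ 4/7 + 117.417ms (2/7)
5. 352.25ms @ 6/7 + 58.708ms (1/7)
6. 410.959ms @ 1 + 410.959ms (1)
7. 821.918ms @ 2 + 273.973ms (2/3)
8. 1095.89ms @ 8/3 + 273.973ms (2/3)
9. 1369.863ms @ 10/3 + 273.973ms (2/3)
10. 1643.836ms @ 4 + 164.384ms (2/5)
11. 1808.219ms @ 22/5 + 164.384ms (2/5)
12. 1972.603ms @ 24/5 + 164.384ms (2/5)
13. 2136.986ms @ 26/5 + 164.384ms (2/5)
14. 2301.37ms @ 28/5 + 164.384ms (2/5)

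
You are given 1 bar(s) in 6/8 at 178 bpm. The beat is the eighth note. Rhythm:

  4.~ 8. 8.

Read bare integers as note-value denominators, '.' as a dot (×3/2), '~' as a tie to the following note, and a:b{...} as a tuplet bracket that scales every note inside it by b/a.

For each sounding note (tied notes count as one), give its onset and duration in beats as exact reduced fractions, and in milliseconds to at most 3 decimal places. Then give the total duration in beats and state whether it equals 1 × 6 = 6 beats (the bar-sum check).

1) 0.0ms=0b +1516.854ms=9/2b
2) 1516.854ms=9/2b +505.618ms=3/2b
Σ=6b of 6 (178bpm 6/8) — PASS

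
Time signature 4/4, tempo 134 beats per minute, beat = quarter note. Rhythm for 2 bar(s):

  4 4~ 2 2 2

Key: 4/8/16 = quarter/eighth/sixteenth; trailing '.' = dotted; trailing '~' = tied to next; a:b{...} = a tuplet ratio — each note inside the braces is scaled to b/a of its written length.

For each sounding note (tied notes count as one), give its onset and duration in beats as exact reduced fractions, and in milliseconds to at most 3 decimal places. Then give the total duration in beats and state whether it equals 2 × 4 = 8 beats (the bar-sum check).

1) 0.0ms=0b +447.761ms=1b
2) 447.761ms=1b +1343.284ms=3b
3) 1791.045ms=4b +895.522ms=2b
4) 2686.567ms=6b +895.522ms=2b
Σ=8b of 8 (134bpm 4/4) — PASS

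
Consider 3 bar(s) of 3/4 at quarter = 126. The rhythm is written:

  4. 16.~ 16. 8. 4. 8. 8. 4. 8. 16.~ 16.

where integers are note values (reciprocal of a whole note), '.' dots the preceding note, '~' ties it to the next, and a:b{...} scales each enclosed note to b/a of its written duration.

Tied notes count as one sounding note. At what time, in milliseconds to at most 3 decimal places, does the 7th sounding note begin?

1. 0.0ms @ 0 + 714.286ms (3/2)
2. 714.286ms @ 3/2 + 357.143ms (3/4)
3. 1071.429ms @ 9/4 + 357.143ms (3/4)
4. 1428.571ms @ 3 + 714.286ms (3/2)
5. 2142.857ms @ 9/2 + 357.143ms (3/4)
6. 2500.0ms @ 21/4 + 357.143ms (3/4)
7. 2857.143ms @ 6 + 714.286ms (3/2)
8. 3571.429ms @ 15/2 + 357.143ms (3/4)
9. 3928.571ms @ 33/4 + 357.143ms (3/4)

note 7 onset = 6b = 2857.143ms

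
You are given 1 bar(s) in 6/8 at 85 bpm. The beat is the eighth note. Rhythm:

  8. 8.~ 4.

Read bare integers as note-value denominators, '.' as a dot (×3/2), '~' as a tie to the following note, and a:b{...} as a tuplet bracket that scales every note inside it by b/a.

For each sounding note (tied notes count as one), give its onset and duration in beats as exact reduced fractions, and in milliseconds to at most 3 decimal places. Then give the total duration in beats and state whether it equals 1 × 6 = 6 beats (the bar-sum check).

1) 0.0ms=0b +1058.824ms=3/2b
2) 1058.824ms=3/2b +3176.471ms=9/2b
Σ=6b of 6 (85bpm 6/8) — PASS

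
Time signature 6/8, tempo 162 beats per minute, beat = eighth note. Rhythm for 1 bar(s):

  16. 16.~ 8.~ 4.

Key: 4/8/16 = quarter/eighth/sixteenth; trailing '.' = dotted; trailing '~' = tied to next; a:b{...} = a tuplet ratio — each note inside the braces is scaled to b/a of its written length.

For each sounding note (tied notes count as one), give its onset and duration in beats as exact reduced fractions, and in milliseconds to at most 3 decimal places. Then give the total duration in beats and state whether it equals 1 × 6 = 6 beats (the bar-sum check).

1) 0.0ms=0b +277.778ms=3/4b
2) 277.778ms=3/4b +1944.444ms=21/4b
Σ=6b of 6 (162bpm 6/8) — PASS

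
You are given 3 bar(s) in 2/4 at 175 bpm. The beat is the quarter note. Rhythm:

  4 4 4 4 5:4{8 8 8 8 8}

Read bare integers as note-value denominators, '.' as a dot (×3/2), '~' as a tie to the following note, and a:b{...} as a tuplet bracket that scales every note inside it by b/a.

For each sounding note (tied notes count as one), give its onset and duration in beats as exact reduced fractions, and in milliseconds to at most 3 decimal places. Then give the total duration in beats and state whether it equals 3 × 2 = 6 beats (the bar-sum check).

1) 0.0ms=0b +342.857ms=1b
2) 342.857ms=1b +342.857ms=1b
3) 685.714ms=2b +342.857ms=1b
4) 1028.571ms=3b +342.857ms=1b
5) 1371.429ms=4b +137.143ms=2/5b
6) 1508.571ms=22/5b +137.143ms=2/5b
7) 1645.714ms=24/5b +137.143ms=2/5b
8) 1782.857ms=26/5b +137.143ms=2/5b
9) 1920.0ms=28/5b +137.143ms=2/5b
Σ=6b of 6 (175bpm 2/4) — PASS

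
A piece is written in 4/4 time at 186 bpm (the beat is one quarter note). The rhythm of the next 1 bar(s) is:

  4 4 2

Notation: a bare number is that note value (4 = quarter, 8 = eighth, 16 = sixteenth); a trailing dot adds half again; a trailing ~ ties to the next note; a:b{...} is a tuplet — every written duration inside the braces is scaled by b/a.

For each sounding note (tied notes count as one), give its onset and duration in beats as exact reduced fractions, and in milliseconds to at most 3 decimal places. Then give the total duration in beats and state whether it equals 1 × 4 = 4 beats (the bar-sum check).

1) 0.0ms=0b +322.581ms=1b
2) 322.581ms=1b +322.581ms=1b
3) 645.161ms=2b +645.161ms=2b
Σ=4b of 4 (186bpm 4/4) — PASS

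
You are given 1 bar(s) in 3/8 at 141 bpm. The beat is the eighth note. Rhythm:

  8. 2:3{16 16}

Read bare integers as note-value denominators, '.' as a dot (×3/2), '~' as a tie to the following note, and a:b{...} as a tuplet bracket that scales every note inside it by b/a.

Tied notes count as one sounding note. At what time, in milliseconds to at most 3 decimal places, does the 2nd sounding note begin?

note 2 onset = 3/2b = 638.298ms

1. 0.0ms @ 0 + 638.298ms (3/2)
2. 638.298ms @ 3/2 + 319.149ms (3/4)
3. 957.447ms @ 9/4 + 319.149ms (3/4)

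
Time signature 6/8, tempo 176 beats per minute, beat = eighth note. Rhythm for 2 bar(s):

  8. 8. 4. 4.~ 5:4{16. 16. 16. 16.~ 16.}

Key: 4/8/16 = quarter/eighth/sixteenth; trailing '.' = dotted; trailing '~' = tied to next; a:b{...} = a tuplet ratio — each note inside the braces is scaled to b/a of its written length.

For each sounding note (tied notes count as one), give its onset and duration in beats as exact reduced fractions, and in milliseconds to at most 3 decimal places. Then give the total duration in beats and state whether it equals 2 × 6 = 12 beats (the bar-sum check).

1) 0.0ms=0b +511.364ms=3/2b
2) 511.364ms=3/2b +511.364ms=3/2b
3) 1022.727ms=3b +1022.727ms=3b
4) 2045.455ms=6b +1227.273ms=18/5b
5) 3272.727ms=48/5b +204.545ms=3/5b
6) 3477.273ms=51/5b +204.545ms=3/5b
7) 3681.818ms=54/5b +409.091ms=6/5b
Σ=12b of 12 (176bpm 6/8) — PASS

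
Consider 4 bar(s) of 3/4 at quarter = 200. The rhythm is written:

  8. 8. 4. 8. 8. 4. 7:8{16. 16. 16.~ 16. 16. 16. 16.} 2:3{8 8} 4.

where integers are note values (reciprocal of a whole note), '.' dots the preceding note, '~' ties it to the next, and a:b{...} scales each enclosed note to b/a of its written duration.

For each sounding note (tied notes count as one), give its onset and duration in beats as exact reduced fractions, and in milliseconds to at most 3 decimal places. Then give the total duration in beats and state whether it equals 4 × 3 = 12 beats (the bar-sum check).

1) 0.0ms=0b +225.0ms=3/4b
2) 225.0ms=3/4b +225.0ms=3/4b
3) 450.0ms=3/2b +450.0ms=3/2b
4) 900.0ms=3b +225.0ms=3/4b
5) 1125.0ms=15/4b +225.0ms=3/4b
6) 1350.0ms=9/2b +450.0ms=3/2b
7) 1800.0ms=6b +128.571ms=3/7b
8) 1928.571ms=45/7b +128.571ms=3/7b
9) 2057.143ms=48/7b +257.143ms=6/7b
10) 2314.286ms=54/7b +128.571ms=3/7b
11) 2442.857ms=57/7b +128.571ms=3/7b
12) 2571.429ms=60/7b +128.571ms=3/7b
13) 2700.0ms=9b +225.0ms=3/4b
14) 2925.0ms=39/4b +225.0ms=3/4b
15) 3150.0ms=21/2b +450.0ms=3/2b
Σ=12b of 12 (200bpm 3/4) — PASS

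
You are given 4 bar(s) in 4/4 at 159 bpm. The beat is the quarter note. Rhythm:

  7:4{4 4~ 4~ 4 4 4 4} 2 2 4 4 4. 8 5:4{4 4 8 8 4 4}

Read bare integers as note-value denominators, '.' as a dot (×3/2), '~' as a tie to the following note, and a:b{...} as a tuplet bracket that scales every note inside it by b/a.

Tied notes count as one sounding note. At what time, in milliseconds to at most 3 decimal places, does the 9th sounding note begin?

1. 0.0ms @ 0 + 215.633ms (4/7)
2. 215.633ms @ 4/7 + 646.9ms (12/7)
3. 862.534ms @ 16/7 + 215.633ms (4/7)
4. 1078.167ms @ 20/7 + 215.633ms (4/7)
5. 1293.801ms @ 24/7 + 215.633ms (4/7)
6. 1509.434ms @ 4 + 754.717ms (2)
7. 2264.151ms @ 6 + 754.717ms (2)
8. 3018.868ms @ 8 + 377.358ms (1)
9. 3396.226ms @ 9 + 377.358ms (1)
10. 3773.585ms @ 10 + 566.038ms (3/2)
11. 4339.623ms @ 23/2 + 188.679ms (1/2)
12. 4528.302ms @ 12 + 301.887ms (4/5)
13. 4830.189ms @ 64/5 + 301.887ms (4/5)
14. 5132.075ms @ 68/5 + 150.943ms (2/5)
15. 5283.019ms @ 14 + 150.943ms (2/5)
16. 5433.962ms @ 72/5 + 301.887ms (4/5)
17. 5735.849ms @ 76/5 + 301.887ms (4/5)

note 9 onset = 9b = 3396.226ms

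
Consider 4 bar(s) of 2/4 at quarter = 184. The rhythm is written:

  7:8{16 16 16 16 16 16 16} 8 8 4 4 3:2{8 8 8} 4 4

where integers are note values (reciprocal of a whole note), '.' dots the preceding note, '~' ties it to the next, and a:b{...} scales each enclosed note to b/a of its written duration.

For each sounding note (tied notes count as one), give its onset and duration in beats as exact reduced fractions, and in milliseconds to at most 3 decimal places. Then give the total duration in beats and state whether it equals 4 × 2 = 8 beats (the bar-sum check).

1) 0.0ms=0b +93.168ms=2/7b
2) 93.168ms=2/7b +93.168ms=2/7b
3) 186.335ms=4/7b +93.168ms=2/7b
4) 279.503ms=6/7b +93.168ms=2/7b
5) 372.671ms=8/7b +93.168ms=2/7b
6) 465.839ms=10/7b +93.168ms=2/7b
7) 559.006ms=12/7b +93.168ms=2/7b
8) 652.174ms=2b +163.043ms=1/2b
9) 815.217ms=5/2b +163.043ms=1/2b
10) 978.261ms=3b +326.087ms=1b
11) 1304.348ms=4b +326.087ms=1b
12) 1630.435ms=5b +108.696ms=1/3b
13) 1739.13ms=16/3b +108.696ms=1/3b
14) 1847.826ms=17/3b +108.696ms=1/3b
15) 1956.522ms=6b +326.087ms=1b
16) 2282.609ms=7b +326.087ms=1b
Σ=8b of 8 (184bpm 2/4) — PASS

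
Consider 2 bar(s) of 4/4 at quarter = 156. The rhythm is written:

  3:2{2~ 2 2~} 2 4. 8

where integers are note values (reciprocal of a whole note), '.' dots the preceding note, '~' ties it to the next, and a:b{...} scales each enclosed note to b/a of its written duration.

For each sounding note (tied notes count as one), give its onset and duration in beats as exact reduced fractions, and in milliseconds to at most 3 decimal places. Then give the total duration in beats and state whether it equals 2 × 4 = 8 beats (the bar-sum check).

1) 0.0ms=0b +1025.641ms=8/3b
2) 1025.641ms=8/3b +1282.051ms=10/3b
3) 2307.692ms=6b +576.923ms=3/2b
4) 2884.615ms=15/2b +192.308ms=1/2b
Σ=8b of 8 (156bpm 4/4) — PASS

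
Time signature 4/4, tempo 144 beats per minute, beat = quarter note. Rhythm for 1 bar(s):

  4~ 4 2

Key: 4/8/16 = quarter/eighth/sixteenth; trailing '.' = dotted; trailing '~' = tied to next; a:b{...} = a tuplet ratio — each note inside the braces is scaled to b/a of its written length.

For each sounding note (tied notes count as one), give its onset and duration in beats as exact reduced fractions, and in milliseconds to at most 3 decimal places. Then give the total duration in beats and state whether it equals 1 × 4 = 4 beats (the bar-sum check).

1) 0.0ms=0b +833.333ms=2b
2) 833.333ms=2b +833.333ms=2b
Σ=4b of 4 (144bpm 4/4) — PASS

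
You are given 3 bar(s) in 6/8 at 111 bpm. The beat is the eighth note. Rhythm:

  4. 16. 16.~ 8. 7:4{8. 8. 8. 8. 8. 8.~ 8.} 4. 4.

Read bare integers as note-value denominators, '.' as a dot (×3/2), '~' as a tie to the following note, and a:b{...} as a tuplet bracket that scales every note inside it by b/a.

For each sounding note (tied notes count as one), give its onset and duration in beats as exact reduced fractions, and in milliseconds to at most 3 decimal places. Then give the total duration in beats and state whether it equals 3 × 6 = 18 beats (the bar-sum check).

1) 0.0ms=0b +1621.622ms=3b
2) 1621.622ms=3b +405.405ms=3/4b
3) 2027.027ms=15/4b +1216.216ms=9/4b
4) 3243.243ms=6b +463.32ms=6/7b
5) 3706.564ms=48/7b +463.32ms=6/7b
6) 4169.884ms=54/7b +463.32ms=6/7b
7) 4633.205ms=60/7b +463.32ms=6/7b
8) 5096.525ms=66/7b +463.32ms=6/7b
9) 5559.846ms=72/7b +926.641ms=12/7b
10) 6486.486ms=12b +1621.622ms=3b
11) 8108.108ms=15b +1621.622ms=3b
Σ=18b of 18 (111bpm 6/8) — PASS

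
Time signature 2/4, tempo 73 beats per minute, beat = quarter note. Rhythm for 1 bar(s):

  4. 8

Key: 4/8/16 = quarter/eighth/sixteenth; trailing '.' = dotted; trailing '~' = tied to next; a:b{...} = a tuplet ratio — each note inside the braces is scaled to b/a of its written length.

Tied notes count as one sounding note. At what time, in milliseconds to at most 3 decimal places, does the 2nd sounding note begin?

1. 0.0ms @ 0 + 1232.877ms (3/2)
2. 1232.877ms @ 3/2 + 410.959ms (1/2)

note 2 onset = 3/2b = 1232.877ms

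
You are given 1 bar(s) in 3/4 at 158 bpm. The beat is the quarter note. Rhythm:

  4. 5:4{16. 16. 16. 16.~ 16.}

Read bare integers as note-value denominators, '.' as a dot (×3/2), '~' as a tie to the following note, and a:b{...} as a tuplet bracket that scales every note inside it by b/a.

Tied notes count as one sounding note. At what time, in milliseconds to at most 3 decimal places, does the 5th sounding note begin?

note 5 onset = 12/5b = 911.392ms

1. 0.0ms @ 0 + 569.62ms (3/2)
2. 569.62ms @ 3/2 + 113.924ms (3/10)
3. 683.544ms @ 9/5 + 113.924ms (3/10)
4. 797.468ms @ 21/10 + 113.924ms (3/10)
5. 911.392ms @ 12/5 + 227.848ms (3/5)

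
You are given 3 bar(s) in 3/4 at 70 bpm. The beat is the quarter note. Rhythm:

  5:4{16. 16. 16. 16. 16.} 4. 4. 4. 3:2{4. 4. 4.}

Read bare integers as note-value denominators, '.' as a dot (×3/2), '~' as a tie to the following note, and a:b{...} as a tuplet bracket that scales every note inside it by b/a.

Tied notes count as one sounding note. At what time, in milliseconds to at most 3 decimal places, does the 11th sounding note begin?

note 11 onset = 8b = 6857.143ms

1. 0.0ms @ 0 + 257.143ms (3/10)
2. 257.143ms @ 3/10 + 257.143ms (3/10)
3. 514.286ms @ 3/5 + 257.143ms (3/10)
4. 771.429ms @ 9/10 + 257.143ms (3/10)
5. 1028.571ms @ 6/5 + 257.143ms (3/10)
6. 1285.714ms @ 3/2 + 1285.714ms (3/2)
7. 2571.429ms @ 3 + 1285.714ms (3/2)
8. 3857.143ms @ 9/2 + 1285.714ms (3/2)
9. 5142.857ms @ 6 + 857.143ms (1)
10. 6000.0ms @ 7 + 857.143ms (1)
11. 6857.143ms @ 8 + 857.143ms (1)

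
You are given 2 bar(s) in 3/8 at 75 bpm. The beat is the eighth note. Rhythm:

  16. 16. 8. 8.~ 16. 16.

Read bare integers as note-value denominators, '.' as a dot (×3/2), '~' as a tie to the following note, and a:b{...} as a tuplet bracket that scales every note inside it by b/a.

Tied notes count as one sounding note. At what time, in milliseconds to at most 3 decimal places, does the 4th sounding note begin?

note 4 onset = 3b = 2400.0ms

1. 0.0ms @ 0 + 600.0ms (3/4)
2. 600.0ms @ 3/4 + 600.0ms (3/4)
3. 1200.0ms @ 3/2 + 1200.0ms (3/2)
4. 2400.0ms @ 3 + 1800.0ms (9/4)
5. 4200.0ms @ 21/4 + 600.0ms (3/4)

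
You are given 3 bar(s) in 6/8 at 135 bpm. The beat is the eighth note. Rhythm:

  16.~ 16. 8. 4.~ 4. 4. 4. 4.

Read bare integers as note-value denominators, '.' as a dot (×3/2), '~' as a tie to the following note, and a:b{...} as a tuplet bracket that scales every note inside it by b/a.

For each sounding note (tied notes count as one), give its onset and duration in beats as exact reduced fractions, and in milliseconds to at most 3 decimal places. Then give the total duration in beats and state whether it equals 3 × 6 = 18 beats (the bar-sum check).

1) 0.0ms=0b +666.667ms=3/2b
2) 666.667ms=3/2b +666.667ms=3/2b
3) 1333.333ms=3b +2666.667ms=6b
4) 4000.0ms=9b +1333.333ms=3b
5) 5333.333ms=12b +1333.333ms=3b
6) 6666.667ms=15b +1333.333ms=3b
Σ=18b of 18 (135bpm 6/8) — PASS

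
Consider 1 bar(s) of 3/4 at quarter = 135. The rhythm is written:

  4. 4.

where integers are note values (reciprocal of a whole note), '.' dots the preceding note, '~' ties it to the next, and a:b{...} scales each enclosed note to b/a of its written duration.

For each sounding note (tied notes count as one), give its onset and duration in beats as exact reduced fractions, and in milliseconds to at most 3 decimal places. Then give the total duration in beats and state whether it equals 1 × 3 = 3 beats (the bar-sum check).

1) 0.0ms=0b +666.667ms=3/2b
2) 666.667ms=3/2b +666.667ms=3/2b
Σ=3b of 3 (135bpm 3/4) — PASS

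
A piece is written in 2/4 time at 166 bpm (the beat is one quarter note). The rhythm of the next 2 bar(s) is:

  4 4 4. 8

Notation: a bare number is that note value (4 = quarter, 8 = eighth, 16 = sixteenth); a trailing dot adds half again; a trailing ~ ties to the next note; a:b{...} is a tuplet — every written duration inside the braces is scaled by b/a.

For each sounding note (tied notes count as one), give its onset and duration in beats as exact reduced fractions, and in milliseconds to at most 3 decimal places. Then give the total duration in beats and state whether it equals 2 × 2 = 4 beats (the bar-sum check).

1) 0.0ms=0b +361.446ms=1b
2) 361.446ms=1b +361.446ms=1b
3) 722.892ms=2b +542.169ms=3/2b
4) 1265.06ms=7/2b +180.723ms=1/2b
Σ=4b of 4 (166bpm 2/4) — PASS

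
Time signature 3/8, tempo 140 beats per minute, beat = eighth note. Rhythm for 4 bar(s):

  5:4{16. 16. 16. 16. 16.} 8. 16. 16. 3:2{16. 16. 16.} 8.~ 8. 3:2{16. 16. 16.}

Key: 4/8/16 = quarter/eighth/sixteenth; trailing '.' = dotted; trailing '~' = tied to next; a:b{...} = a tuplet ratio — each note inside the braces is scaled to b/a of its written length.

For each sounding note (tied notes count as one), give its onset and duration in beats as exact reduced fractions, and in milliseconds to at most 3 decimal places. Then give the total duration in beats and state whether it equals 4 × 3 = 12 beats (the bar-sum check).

1) 0.0ms=0b +257.143ms=3/5b
2) 257.143ms=3/5b +257.143ms=3/5b
3) 514.286ms=6/5b +257.143ms=3/5b
4) 771.429ms=9/5b +257.143ms=3/5b
5) 1028.571ms=12/5b +257.143ms=3/5b
6) 1285.714ms=3b +642.857ms=3/2b
7) 1928.571ms=9/2b +321.429ms=3/4b
8) 2250.0ms=21/4b +321.429ms=3/4b
9) 2571.429ms=6b +214.286ms=1/2b
10) 2785.714ms=13/2b +214.286ms=1/2b
11) 3000.0ms=7b +214.286ms=1/2b
12) 3214.286ms=15/2b +1285.714ms=3b
13) 4500.0ms=21/2b +214.286ms=1/2b
14) 4714.286ms=11b +214.286ms=1/2b
15) 4928.571ms=23/2b +214.286ms=1/2b
Σ=12b of 12 (140bpm 3/8) — PASS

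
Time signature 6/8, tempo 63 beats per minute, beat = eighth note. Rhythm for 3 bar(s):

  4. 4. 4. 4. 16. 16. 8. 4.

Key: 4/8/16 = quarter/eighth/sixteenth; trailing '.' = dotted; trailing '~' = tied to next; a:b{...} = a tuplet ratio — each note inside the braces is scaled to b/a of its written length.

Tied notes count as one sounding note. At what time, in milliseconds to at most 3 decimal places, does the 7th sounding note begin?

1. 0.0ms @ 0 + 2857.143ms (3)
2. 2857.143ms @ 3 + 2857.143ms (3)
3. 5714.286ms @ 6 + 2857.143ms (3)
4. 8571.429ms @ 9 + 2857.143ms (3)
5. 11428.571ms @ 12 + 714.286ms (3/4)
6. 12142.857ms @ 51/4 + 714.286ms (3/4)
7. 12857.143ms @ 27/2 + 1428.571ms (3/2)
8. 14285.714ms @ 15 + 2857.143ms (3)

note 7 onset = 27/2b = 12857.143ms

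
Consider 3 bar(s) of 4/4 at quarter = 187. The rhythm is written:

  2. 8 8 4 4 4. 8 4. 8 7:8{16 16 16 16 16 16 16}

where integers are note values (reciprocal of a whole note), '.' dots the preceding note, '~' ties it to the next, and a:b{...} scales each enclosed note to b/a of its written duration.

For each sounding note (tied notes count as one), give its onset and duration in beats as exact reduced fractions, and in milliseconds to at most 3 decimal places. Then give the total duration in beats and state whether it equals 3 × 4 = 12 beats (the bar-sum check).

1) 0.0ms=0b +962.567ms=3b
2) 962.567ms=3b +160.428ms=1/2b
3) 1122.995ms=7/2b +160.428ms=1/2b
4) 1283.422ms=4b +320.856ms=1b
5) 1604.278ms=5b +320.856ms=1b
6) 1925.134ms=6b +481.283ms=3/2b
7) 2406.417ms=15/2b +160.428ms=1/2b
8) 2566.845ms=8b +481.283ms=3/2b
9) 3048.128ms=19/2b +160.428ms=1/2b
10) 3208.556ms=10b +91.673ms=2/7b
11) 3300.229ms=72/7b +91.673ms=2/7b
12) 3391.902ms=74/7b +91.673ms=2/7b
13) 3483.575ms=76/7b +91.673ms=2/7b
14) 3575.248ms=78/7b +91.673ms=2/7b
15) 3666.921ms=80/7b +91.673ms=2/7b
16) 3758.594ms=82/7b +91.673ms=2/7b
Σ=12b of 12 (187bpm 4/4) — PASS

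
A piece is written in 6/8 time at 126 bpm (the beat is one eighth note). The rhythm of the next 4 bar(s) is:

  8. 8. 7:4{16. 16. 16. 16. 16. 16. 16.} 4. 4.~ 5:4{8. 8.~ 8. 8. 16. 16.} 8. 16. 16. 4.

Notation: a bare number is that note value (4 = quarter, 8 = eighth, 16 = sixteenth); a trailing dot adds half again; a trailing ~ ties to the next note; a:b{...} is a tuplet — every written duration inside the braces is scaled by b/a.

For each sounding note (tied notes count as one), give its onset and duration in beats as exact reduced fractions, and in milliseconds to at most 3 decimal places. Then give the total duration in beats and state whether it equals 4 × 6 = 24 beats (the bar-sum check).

1) 0.0ms=0b +714.286ms=3/2b
2) 714.286ms=3/2b +714.286ms=3/2b
3) 1428.571ms=3b +204.082ms=3/7b
4) 1632.653ms=24/7b +204.082ms=3/7b
5) 1836.735ms=27/7b +204.082ms=3/7b
6) 2040.816ms=30/7b +204.082ms=3/7b
7) 2244.898ms=33/7b +204.082ms=3/7b
8) 2448.98ms=36/7b +204.082ms=3/7b
9) 2653.061ms=39/7b +204.082ms=3/7b
10) 2857.143ms=6b +1428.571ms=3b
11) 4285.714ms=9b +2000.0ms=21/5b
12) 6285.714ms=66/5b +1142.857ms=12/5b
13) 7428.571ms=78/5b +571.429ms=6/5b
14) 8000.0ms=84/5b +285.714ms=3/5b
15) 8285.714ms=87/5b +285.714ms=3/5b
16) 8571.429ms=18b +714.286ms=3/2b
17) 9285.714ms=39/2b +357.143ms=3/4b
18) 9642.857ms=81/4b +357.143ms=3/4b
19) 10000.0ms=21b +1428.571ms=3b
Σ=24b of 24 (126bpm 6/8) — PASS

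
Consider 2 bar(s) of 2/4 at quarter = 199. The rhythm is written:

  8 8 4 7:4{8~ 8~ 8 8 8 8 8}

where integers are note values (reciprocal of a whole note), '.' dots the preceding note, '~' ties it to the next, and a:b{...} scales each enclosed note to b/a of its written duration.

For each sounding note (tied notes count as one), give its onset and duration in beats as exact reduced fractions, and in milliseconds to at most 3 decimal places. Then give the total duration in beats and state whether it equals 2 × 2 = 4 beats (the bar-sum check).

1) 0.0ms=0b +150.754ms=1/2b
2) 150.754ms=1/2b +150.754ms=1/2b
3) 301.508ms=1b +301.508ms=1b
4) 603.015ms=2b +258.435ms=6/7b
5) 861.45ms=20/7b +86.145ms=2/7b
6) 947.595ms=22/7b +86.145ms=2/7b
7) 1033.74ms=24/7b +86.145ms=2/7b
8) 1119.885ms=26/7b +86.145ms=2/7b
Σ=4b of 4 (199bpm 2/4) — PASS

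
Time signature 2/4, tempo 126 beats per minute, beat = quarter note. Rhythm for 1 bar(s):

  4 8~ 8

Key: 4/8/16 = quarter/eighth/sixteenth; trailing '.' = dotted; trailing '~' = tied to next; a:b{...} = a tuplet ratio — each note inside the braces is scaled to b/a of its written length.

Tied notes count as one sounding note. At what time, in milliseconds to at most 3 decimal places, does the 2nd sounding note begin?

note 2 onset = 1b = 476.19ms

1. 0.0ms @ 0 + 476.19ms (1)
2. 476.19ms @ 1 + 476.19ms (1)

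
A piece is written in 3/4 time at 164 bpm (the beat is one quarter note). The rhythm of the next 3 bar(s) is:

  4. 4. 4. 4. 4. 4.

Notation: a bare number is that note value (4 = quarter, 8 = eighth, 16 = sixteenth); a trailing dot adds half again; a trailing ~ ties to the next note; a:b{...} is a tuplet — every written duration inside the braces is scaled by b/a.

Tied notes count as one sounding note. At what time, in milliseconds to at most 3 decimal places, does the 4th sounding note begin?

note 4 onset = 9/2b = 1646.341ms

1. 0.0ms @ 0 + 548.78ms (3/2)
2. 548.78ms @ 3/2 + 548.78ms (3/2)
3. 1097.561ms @ 3 + 548.78ms (3/2)
4. 1646.341ms @ 9/2 + 548.78ms (3/2)
5. 2195.122ms @ 6 + 548.78ms (3/2)
6. 2743.902ms @ 15/2 + 548.78ms (3/2)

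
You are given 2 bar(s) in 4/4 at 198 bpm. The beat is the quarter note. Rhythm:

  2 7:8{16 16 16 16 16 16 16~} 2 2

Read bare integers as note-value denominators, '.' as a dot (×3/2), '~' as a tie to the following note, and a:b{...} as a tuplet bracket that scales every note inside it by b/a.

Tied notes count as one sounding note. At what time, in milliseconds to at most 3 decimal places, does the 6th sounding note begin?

note 6 onset = 22/7b = 952.381ms

1. 0.0ms @ 0 + 606.061ms (2)
2. 606.061ms @ 2 + 86.58ms (2/7)
3. 692.641ms @ 16/7 + 86.58ms (2/7)
4. 779.221ms @ 18/7 + 86.58ms (2/7)
5. 865.801ms @ 20/7 + 86.58ms (2/7)
6. 952.381ms @ 22/7 + 86.58ms (2/7)
7. 1038.961ms @ 24/7 + 86.58ms (2/7)
8. 1125.541ms @ 26/7 + 692.641ms (16/7)
9. 1818.182ms @ 6 + 606.061ms (2)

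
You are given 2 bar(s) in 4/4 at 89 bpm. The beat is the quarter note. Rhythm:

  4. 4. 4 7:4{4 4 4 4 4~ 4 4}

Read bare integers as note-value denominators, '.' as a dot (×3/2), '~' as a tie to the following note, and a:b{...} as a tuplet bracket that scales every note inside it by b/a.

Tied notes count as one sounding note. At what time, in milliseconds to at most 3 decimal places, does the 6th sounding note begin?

1. 0.0ms @ 0 + 1011.236ms (3/2)
2. 1011.236ms @ 3/2 + 1011.236ms (3/2)
3. 2022.472ms @ 3 + 674.157ms (1)
4. 2696.629ms @ 4 + 385.233ms (4/7)
5. 3081.862ms @ 32/7 + 385.233ms (4/7)
6. 3467.095ms @ 36/7 + 385.233ms (4/7)
7. 3852.327ms @ 40/7 + 385.233ms (4/7)
8. 4237.56ms @ 44/7 + 770.465ms (8/7)
9. 5008.026ms @ 52/7 + 385.233ms (4/7)

note 6 onset = 36/7b = 3467.095ms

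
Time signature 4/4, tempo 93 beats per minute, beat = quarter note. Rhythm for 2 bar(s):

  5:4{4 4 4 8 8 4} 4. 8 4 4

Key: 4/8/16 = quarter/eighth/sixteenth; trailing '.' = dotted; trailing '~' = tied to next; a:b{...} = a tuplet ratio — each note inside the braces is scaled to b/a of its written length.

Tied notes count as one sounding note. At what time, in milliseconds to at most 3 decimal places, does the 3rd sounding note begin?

note 3 onset = 8/5b = 1032.258ms

1. 0.0ms @ 0 + 516.129ms (4/5)
2. 516.129ms @ 4/5 + 516.129ms (4/5)
3. 1032.258ms @ 8/5 + 516.129ms (4/5)
4. 1548.387ms @ 12/5 + 258.065ms (2/5)
5. 1806.452ms @ 14/5 + 258.065ms (2/5)
6. 2064.516ms @ 16/5 + 516.129ms (4/5)
7. 2580.645ms @ 4 + 967.742ms (3/2)
8. 3548.387ms @ 11/2 + 322.581ms (1/2)
9. 3870.968ms @ 6 + 645.161ms (1)
10. 4516.129ms @ 7 + 645.161ms (1)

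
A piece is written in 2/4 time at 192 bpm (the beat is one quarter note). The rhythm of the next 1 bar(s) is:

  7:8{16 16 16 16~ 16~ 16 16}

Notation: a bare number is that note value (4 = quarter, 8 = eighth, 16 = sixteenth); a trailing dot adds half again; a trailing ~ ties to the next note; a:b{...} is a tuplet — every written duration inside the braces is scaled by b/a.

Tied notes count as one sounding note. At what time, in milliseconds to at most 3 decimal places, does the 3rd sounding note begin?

note 3 onset = 4/7b = 178.571ms

1. 0.0ms @ 0 + 89.286ms (2/7)
2. 89.286ms @ 2/7 + 89.286ms (2/7)
3. 178.571ms @ 4/7 + 89.286ms (2/7)
4. 267.857ms @ 6/7 + 267.857ms (6/7)
5. 535.714ms @ 12/7 + 89.286ms (2/7)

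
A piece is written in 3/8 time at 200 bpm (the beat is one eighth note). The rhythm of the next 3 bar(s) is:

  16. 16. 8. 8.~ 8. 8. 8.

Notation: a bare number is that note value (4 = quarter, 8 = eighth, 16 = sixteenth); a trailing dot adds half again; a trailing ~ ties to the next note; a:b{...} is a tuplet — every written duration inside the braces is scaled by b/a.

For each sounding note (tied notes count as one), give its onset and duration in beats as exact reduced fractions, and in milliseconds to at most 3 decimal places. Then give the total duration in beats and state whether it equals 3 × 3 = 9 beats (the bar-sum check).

1) 0.0ms=0b +225.0ms=3/4b
2) 225.0ms=3/4b +225.0ms=3/4b
3) 450.0ms=3/2b +450.0ms=3/2b
4) 900.0ms=3b +900.0ms=3b
5) 1800.0ms=6b +450.0ms=3/2b
6) 2250.0ms=15/2b +450.0ms=3/2b
Σ=9b of 9 (200bpm 3/8) — PASS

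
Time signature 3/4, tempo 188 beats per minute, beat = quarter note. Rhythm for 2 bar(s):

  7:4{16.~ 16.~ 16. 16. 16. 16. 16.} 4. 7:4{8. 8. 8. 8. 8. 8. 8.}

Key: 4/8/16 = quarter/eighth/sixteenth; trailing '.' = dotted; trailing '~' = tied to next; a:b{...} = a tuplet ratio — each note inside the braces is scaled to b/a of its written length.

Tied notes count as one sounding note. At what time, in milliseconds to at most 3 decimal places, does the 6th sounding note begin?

1. 0.0ms @ 0 + 205.167ms (9/14)
2. 205.167ms @ 9/14 + 68.389ms (3/14)
3. 273.556ms @ 6/7 + 68.389ms (3/14)
4. 341.945ms @ 15/14 + 68.389ms (3/14)
5. 410.334ms @ 9/7 + 68.389ms (3/14)
6. 478.723ms @ 3/2 + 478.723ms (3/2)
7. 957.447ms @ 3 + 136.778ms (3/7)
8. 1094.225ms @ 24/7 + 136.778ms (3/7)
9. 1231.003ms @ 27/7 + 136.778ms (3/7)
10. 1367.781ms @ 30/7 + 136.778ms (3/7)
11. 1504.559ms @ 33/7 + 136.778ms (3/7)
12. 1641.337ms @ 36/7 + 136.778ms (3/7)
13. 1778.116ms @ 39/7 + 136.778ms (3/7)

note 6 onset = 3/2b = 478.723ms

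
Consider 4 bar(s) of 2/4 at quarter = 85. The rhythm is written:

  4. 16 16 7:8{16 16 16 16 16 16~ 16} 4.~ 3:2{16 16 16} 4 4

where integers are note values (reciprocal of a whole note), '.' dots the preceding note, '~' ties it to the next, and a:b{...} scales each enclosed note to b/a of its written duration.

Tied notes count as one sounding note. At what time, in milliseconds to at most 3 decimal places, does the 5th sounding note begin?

1. 0.0ms @ 0 + 1058.824ms (3/2)
2. 1058.824ms @ 3/2 + 176.471ms (1/4)
3. 1235.294ms @ 7/4 + 176.471ms (1/4)
4. 1411.765ms @ 2 + 201.681ms (2/7)
5. 1613.445ms @ 16/7 + 201.681ms (2/7)
6. 1815.126ms @ 18/7 + 201.681ms (2/7)
7. 2016.807ms @ 20/7 + 201.681ms (2/7)
8. 2218.487ms @ 22/7 + 201.681ms (2/7)
9. 2420.168ms @ 24/7 + 403.361ms (4/7)
10. 2823.529ms @ 4 + 1176.471ms (5/3)
11. 4000.0ms @ 17/3 + 117.647ms (1/6)
12. 4117.647ms @ 35/6 + 117.647ms (1/6)
13. 4235.294ms @ 6 + 705.882ms (1)
14. 4941.176ms @ 7 + 705.882ms (1)

note 5 onset = 16/7b = 1613.445ms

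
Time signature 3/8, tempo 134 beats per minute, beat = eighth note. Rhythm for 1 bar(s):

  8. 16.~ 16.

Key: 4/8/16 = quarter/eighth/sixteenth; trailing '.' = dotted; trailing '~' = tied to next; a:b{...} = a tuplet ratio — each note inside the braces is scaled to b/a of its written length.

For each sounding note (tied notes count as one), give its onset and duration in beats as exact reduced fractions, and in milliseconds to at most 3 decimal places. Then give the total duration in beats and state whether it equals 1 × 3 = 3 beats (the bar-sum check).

1) 0.0ms=0b +671.642ms=3/2b
2) 671.642ms=3/2b +671.642ms=3/2b
Σ=3b of 3 (134bpm 3/8) — PASS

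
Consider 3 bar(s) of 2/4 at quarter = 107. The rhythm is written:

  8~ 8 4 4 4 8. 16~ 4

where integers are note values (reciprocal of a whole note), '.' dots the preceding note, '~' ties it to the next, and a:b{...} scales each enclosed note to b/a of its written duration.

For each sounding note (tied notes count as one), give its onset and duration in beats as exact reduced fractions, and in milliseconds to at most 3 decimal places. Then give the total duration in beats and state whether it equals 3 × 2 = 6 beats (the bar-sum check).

1) 0.0ms=0b +560.748ms=1b
2) 560.748ms=1b +560.748ms=1b
3) 1121.495ms=2b +560.748ms=1b
4) 1682.243ms=3b +560.748ms=1b
5) 2242.991ms=4b +420.561ms=3/4b
6) 2663.551ms=19/4b +700.935ms=5/4b
Σ=6b of 6 (107bpm 2/4) — PASS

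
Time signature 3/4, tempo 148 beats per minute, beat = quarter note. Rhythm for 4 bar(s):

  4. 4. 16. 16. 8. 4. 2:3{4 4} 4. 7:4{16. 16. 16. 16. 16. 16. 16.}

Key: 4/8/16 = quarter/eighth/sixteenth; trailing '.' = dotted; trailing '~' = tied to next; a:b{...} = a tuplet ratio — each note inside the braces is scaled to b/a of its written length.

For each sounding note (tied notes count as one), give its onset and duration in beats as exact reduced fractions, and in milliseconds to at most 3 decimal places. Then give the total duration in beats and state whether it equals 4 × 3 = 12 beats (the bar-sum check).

1) 0.0ms=0b +608.108ms=3/2b
2) 608.108ms=3/2b +608.108ms=3/2b
3) 1216.216ms=3b +152.027ms=3/8b
4) 1368.243ms=27/8b +152.027ms=3/8b
5) 1520.27ms=15/4b +304.054ms=3/4b
6) 1824.324ms=9/2b +608.108ms=3/2b
7) 2432.432ms=6b +608.108ms=3/2b
8) 3040.541ms=15/2b +608.108ms=3/2b
9) 3648.649ms=9b +608.108ms=3/2b
10) 4256.757ms=21/2b +86.873ms=3/14b
11) 4343.629ms=75/7b +86.873ms=3/14b
12) 4430.502ms=153/14b +86.873ms=3/14b
13) 4517.375ms=78/7b +86.873ms=3/14b
14) 4604.247ms=159/14b +86.873ms=3/14b
15) 4691.12ms=81/7b +86.873ms=3/14b
16) 4777.992ms=165/14b +86.873ms=3/14b
Σ=12b of 12 (148bpm 3/4) — PASS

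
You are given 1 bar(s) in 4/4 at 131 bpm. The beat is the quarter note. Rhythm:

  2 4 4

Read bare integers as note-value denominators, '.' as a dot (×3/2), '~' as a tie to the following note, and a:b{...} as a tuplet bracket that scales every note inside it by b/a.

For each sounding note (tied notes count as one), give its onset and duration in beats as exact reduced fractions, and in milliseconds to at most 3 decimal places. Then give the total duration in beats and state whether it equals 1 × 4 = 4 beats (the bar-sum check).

1) 0.0ms=0b +916.031ms=2b
2) 916.031ms=2b +458.015ms=1b
3) 1374.046ms=3b +458.015ms=1b
Σ=4b of 4 (131bpm 4/4) — PASS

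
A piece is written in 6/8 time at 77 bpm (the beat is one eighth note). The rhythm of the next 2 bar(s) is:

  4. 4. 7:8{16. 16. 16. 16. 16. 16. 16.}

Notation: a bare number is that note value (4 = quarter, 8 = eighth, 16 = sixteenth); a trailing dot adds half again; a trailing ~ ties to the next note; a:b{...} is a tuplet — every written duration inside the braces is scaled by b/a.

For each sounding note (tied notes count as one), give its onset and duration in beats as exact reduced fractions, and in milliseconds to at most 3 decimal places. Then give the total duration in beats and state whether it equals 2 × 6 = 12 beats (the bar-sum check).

1) 0.0ms=0b +2337.662ms=3b
2) 2337.662ms=3b +2337.662ms=3b
3) 4675.325ms=6b +667.904ms=6/7b
4) 5343.228ms=48/7b +667.904ms=6/7b
5) 6011.132ms=54/7b +667.904ms=6/7b
6) 6679.035ms=60/7b +667.904ms=6/7b
7) 7346.939ms=66/7b +667.904ms=6/7b
8) 8014.842ms=72/7b +667.904ms=6/7b
9) 8682.746ms=78/7b +667.904ms=6/7b
Σ=12b of 12 (77bpm 6/8) — PASS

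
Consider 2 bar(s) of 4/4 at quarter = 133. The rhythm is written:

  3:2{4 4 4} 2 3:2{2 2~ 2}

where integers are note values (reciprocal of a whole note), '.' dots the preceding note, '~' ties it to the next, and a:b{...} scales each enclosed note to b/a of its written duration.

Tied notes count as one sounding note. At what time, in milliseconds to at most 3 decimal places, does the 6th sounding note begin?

note 6 onset = 16/3b = 2406.015ms

1. 0.0ms @ 0 + 300.752ms (2/3)
2. 300.752ms @ 2/3 + 300.752ms (2/3)
3. 601.504ms @ 4/3 + 300.752ms (2/3)
4. 902.256ms @ 2 + 902.256ms (2)
5. 1804.511ms @ 4 + 601.504ms (4/3)
6. 2406.015ms @ 16/3 + 1203.008ms (8/3)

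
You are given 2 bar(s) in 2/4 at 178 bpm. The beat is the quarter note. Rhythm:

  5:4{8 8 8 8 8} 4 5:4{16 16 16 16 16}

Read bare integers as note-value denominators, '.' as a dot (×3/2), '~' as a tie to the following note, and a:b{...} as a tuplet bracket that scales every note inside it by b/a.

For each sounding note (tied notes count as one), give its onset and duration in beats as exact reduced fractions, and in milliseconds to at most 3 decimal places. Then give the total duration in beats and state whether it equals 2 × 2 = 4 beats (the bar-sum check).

1) 0.0ms=0b +134.831ms=2/5b
2) 134.831ms=2/5b +134.831ms=2/5b
3) 269.663ms=4/5b +134.831ms=2/5b
4) 404.494ms=6/5b +134.831ms=2/5b
5) 539.326ms=8/5b +134.831ms=2/5b
6) 674.157ms=2b +337.079ms=1b
7) 1011.236ms=3b +67.416ms=1/5b
8) 1078.652ms=16/5b +67.416ms=1/5b
9) 1146.067ms=17/5b +67.416ms=1/5b
10) 1213.483ms=18/5b +67.416ms=1/5b
11) 1280.899ms=19/5b +67.416ms=1/5b
Σ=4b of 4 (178bpm 2/4) — PASS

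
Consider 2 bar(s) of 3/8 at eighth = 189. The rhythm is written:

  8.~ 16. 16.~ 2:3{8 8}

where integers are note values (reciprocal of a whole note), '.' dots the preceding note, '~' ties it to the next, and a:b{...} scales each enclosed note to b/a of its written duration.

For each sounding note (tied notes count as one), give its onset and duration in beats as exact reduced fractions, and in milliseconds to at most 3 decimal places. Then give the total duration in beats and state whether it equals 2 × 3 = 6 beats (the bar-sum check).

1) 0.0ms=0b +714.286ms=9/4b
2) 714.286ms=9/4b +714.286ms=9/4b
3) 1428.571ms=9/2b +476.19ms=3/2b
Σ=6b of 6 (189bpm 3/8) — PASS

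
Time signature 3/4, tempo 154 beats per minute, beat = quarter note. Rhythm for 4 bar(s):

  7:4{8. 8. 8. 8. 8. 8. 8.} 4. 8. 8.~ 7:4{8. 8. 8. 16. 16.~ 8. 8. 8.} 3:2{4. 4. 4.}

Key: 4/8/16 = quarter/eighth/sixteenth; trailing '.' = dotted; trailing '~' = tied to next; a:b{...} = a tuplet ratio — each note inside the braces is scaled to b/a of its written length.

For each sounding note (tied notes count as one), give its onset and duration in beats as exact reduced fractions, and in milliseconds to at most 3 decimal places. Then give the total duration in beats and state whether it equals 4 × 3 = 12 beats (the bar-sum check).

1) 0.0ms=0b +166.976ms=3/7b
2) 166.976ms=3/7b +166.976ms=3/7b
3) 333.952ms=6/7b +166.976ms=3/7b
4) 500.928ms=9/7b +166.976ms=3/7b
5) 667.904ms=12/7b +166.976ms=3/7b
6) 834.879ms=15/7b +166.976ms=3/7b
7) 1001.855ms=18/7b +166.976ms=3/7b
8) 1168.831ms=3b +584.416ms=3/2b
9) 1753.247ms=9/2b +292.208ms=3/4b
10) 2045.455ms=21/4b +459.184ms=33/28b
11) 2504.638ms=45/7b +166.976ms=3/7b
12) 2671.614ms=48/7b +166.976ms=3/7b
13) 2838.59ms=51/7b +83.488ms=3/14b
14) 2922.078ms=15/2b +250.464ms=9/14b
15) 3172.542ms=57/7b +166.976ms=3/7b
16) 3339.518ms=60/7b +166.976ms=3/7b
17) 3506.494ms=9b +389.61ms=1b
18) 3896.104ms=10b +389.61ms=1b
19) 4285.714ms=11b +389.61ms=1b
Σ=12b of 12 (154bpm 3/4) — PASS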